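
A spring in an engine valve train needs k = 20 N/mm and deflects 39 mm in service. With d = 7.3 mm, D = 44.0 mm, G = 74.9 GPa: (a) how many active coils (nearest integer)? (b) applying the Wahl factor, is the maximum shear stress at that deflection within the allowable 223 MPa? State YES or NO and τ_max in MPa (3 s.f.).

N_a = Gd⁴/(8D³k) = (74.9×10³)(7.3⁴)/(8·44.0³·20) = 15.61 → N_a = 16
Actual rate k = Gd⁴/(8D³·16) = 19.508 N/mm
Working load F = kδ = 19.508·39 = 760.8 N
C = 44.0/7.3 = 6.0274; K_W = (4C−1)/(4C−4)+0.615/C = 1.2512
τ_max = K_W·8FD/(πd³) = 1.2512·219.13 = 274.17 MPa
τ_max > 223 MPa → exceeds allowable

(a) 16 coils; (b) NO, τ_max = 274 MPa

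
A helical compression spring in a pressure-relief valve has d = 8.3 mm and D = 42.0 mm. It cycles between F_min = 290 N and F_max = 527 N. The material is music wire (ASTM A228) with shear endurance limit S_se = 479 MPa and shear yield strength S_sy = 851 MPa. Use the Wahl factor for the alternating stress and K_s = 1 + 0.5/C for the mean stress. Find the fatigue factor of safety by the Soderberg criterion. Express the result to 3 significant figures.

C = D/d = 42.0/8.3 = 5.0602; K_W = (4C−1)/(4C−4)+0.615/C = 1.3063; K_s = 1+0.5/C = 1.0988
F_a = (F_max−F_min)/2 = 118.5 N; F_m = (F_max+F_min)/2 = 408.5 N
τ_a = K_W·8F_aD/(πd³) = 1.3063 × 22.165 = 28.953 MPa
τ_m = K_s·8F_mD/(πd³) = 1.0988 × 76.409 = 83.959 MPa
Soderberg: 1/n_f = τ_a/S_se + τ_m/S_sy = 28.953/479 + 83.959/851 = 0.06045 + 0.09866 = 0.15911
n_f = 1/0.15911 = 6.285

6.29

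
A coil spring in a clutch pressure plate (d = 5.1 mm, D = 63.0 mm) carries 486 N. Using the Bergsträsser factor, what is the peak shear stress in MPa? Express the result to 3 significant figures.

Spring index C = D/d = 63.0/5.1 = 12.3529
K_B = (4C+2)/(4C−3) = 51.412/46.412 = 1.1077
τ₀ = 8FD/(πd³) = 8·486·63.0/(π·5.1³) = 244944/416.74 = 587.77 MPa
τ_max = K·τ₀ = 1.1077 × 587.77 = 651.09 MPa

651 MPa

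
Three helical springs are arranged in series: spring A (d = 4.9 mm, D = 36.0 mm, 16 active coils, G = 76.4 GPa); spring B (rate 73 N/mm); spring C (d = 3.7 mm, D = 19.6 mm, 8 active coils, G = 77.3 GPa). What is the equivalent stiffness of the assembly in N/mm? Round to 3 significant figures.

5.48 N/mm

k_A = Gd⁴/(8D³N_a) = (76.4×10³)(4.9⁴)/(8·36.0³·16) = 7.375 N/mm
k_C = Gd⁴/(8D³N_a) = (77.3×10³)(3.7⁴)/(8·19.6³·8) = 30.063 N/mm
Series: 1/k_eq = 1/7.375 + 1/73 + 1/30.063 = 0.18256; k_eq = 5.4778 N/mm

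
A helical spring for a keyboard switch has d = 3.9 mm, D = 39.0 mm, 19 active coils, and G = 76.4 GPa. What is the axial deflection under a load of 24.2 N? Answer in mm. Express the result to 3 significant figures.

k = Gd⁴/(8D³N_a) = (76.4×10³)(3.9⁴)/(8·39.0³·19) = 1.9603 N/mm
δ = F/k = 24.2 / 1.9603 = 12.345 mm

12.3 mm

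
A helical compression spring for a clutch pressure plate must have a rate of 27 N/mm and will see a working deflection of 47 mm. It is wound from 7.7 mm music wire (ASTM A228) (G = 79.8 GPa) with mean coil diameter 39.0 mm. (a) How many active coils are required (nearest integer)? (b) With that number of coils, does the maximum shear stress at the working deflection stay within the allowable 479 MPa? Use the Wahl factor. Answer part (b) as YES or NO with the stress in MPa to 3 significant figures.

(a) 22 coils; (b) YES, τ_max = 359 MPa

N_a = Gd⁴/(8D³k) = (79.8×10³)(7.7⁴)/(8·39.0³·27) = 21.89 → N_a = 22
Actual rate k = Gd⁴/(8D³·22) = 26.869 N/mm
Working load F = kδ = 26.869·47 = 1262.9 N
C = 39.0/7.7 = 5.0649; K_W = (4C−1)/(4C−4)+0.615/C = 1.3059
τ_max = K_W·8FD/(πd³) = 1.3059·274.72 = 358.76 MPa
τ_max ≤ 479 MPa → acceptable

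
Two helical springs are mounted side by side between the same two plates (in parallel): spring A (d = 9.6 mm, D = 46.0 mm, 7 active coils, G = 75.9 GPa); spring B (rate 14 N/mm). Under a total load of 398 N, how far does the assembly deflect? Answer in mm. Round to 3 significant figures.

k_A = Gd⁴/(8D³N_a) = (75.9×10³)(9.6⁴)/(8·46.0³·7) = 118.27 N/mm
Parallel: k_eq = 118.27 + 14 = 132.27 N/mm
δ = F/k_eq = 398/132.27 = 3.0091 mm

3.01 mm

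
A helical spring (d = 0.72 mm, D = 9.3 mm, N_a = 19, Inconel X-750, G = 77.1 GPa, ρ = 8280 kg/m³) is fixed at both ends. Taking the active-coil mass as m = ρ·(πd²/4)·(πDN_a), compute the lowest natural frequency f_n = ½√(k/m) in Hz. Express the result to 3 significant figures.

k = Gd⁴/(8D³N_a) = (77.1×10³)(0.72⁴)/(8·9.3³·19) = 0.16947 N/mm = 169.47 N/m
Wire length L = πDN_a = π·9.3·19 = 555.12 mm
m = ρ·(πd²/4)·L = 8280 × 0.40715×10⁻⁶ m² × 0.55512 m = 0.0018714 kg
f_n = ½√(k/m) = 0.5·√(169.47/0.0018714) = 0.5·√(90557) = 150.46 Hz

150 Hz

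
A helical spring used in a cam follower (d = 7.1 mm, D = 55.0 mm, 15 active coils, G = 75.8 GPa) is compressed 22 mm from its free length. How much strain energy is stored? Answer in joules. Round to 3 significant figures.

k = Gd⁴/(8D³N_a) = (75.8×10³)(7.1⁴)/(8·55.0³·15) = 9.6479 N/mm
U = ½kδ² = 0.5 × 9.6479 × 22² = 2334.8 N·mm = 2.3348 J

2.33 J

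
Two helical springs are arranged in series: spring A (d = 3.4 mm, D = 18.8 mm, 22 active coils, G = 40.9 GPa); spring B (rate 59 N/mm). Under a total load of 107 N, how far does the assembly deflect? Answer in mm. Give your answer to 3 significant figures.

24.7 mm

k_A = Gd⁴/(8D³N_a) = (40.9×10³)(3.4⁴)/(8·18.8³·22) = 4.6736 N/mm
Series: 1/k_eq = 1/4.6736 + 1/59 = 0.23092; k_eq = 4.3306 N/mm
δ = F/k_eq = 107/4.3306 = 24.708 mm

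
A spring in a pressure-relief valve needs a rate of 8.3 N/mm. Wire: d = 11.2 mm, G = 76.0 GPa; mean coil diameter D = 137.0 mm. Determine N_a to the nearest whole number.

7

N_a = Gd⁴/(8D³k) = (76.0×10³ × 11.2⁴)/(8 × 137.0³ × 8.3)
    = 1.19587e+09 / 1.70738e+08 = 7.004 → 7 coils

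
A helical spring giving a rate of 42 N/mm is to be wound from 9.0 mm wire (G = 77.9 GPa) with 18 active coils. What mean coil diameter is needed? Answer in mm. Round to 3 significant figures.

43.9 mm

D = (Gd⁴/(8N_a·k))^(1/3) = (77.9×10³·9.0⁴/(8·18·42))^(1/3)
  = (84507.6)^(1/3) = 43.8832 mm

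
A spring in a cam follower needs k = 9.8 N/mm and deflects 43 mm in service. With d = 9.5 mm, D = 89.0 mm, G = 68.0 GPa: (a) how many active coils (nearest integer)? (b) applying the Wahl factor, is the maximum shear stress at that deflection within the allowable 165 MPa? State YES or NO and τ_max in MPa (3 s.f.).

N_a = Gd⁴/(8D³k) = (68.0×10³)(9.5⁴)/(8·89.0³·9.8) = 10.02 → N_a = 10
Actual rate k = Gd⁴/(8D³·10) = 9.8207 N/mm
Working load F = kδ = 9.8207·43 = 422.29 N
C = 89.0/9.5 = 9.3684; K_W = (4C−1)/(4C−4)+0.615/C = 1.1553
τ_max = K_W·8FD/(πd³) = 1.1553·111.63 = 128.96 MPa
τ_max ≤ 165 MPa → acceptable

(a) 10 coils; (b) YES, τ_max = 129 MPa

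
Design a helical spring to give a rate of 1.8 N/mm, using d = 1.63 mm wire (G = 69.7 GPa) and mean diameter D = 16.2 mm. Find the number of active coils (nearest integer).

N_a = Gd⁴/(8D³k) = (69.7×10³ × 1.63⁴)/(8 × 16.2³ × 1.8)
    = 492020 / 61222 = 8.037 → 8 coils

8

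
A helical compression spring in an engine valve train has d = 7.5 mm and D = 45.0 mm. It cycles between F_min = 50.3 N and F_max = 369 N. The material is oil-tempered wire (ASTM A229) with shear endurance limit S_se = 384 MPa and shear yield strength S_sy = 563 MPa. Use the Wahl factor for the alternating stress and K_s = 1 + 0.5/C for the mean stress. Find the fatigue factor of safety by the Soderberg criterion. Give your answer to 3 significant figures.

C = D/d = 45.0/7.5 = 6.0000; K_W = (4C−1)/(4C−4)+0.615/C = 1.2525; K_s = 1+0.5/C = 1.0833
F_a = (F_max−F_min)/2 = 159.35 N; F_m = (F_max+F_min)/2 = 209.65 N
τ_a = K_W·8F_aD/(πd³) = 1.2525 × 43.283 = 54.212 MPa
τ_m = K_s·8F_mD/(πd³) = 1.0833 × 56.946 = 61.692 MPa
Soderberg: 1/n_f = τ_a/S_se + τ_m/S_sy = 54.212/384 + 61.692/563 = 0.14118 + 0.10958 = 0.25075
n_f = 1/0.25075 = 3.988

3.99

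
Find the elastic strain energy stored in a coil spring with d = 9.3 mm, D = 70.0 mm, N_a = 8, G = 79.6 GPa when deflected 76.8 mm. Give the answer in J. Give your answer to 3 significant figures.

k = Gd⁴/(8D³N_a) = (79.6×10³)(9.3⁴)/(8·70.0³·8) = 27.125 N/mm
U = ½kδ² = 0.5 × 27.125 × 76.8² = 79995 N·mm = 79.995 J

80.0 J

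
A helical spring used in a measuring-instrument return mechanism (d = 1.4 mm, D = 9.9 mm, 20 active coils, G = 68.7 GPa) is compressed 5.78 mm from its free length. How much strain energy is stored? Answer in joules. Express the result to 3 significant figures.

k = Gd⁴/(8D³N_a) = (68.7×10³)(1.4⁴)/(8·9.9³·20) = 1.7 N/mm
U = ½kδ² = 0.5 × 1.7 × 5.78² = 28.397 N·mm = 0.028397 J

0.0284 J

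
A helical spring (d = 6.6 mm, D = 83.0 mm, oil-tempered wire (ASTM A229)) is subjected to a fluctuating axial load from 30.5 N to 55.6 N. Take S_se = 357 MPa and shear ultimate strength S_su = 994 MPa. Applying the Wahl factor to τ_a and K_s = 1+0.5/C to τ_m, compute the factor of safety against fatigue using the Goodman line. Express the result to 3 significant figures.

C = D/d = 83.0/6.6 = 12.5758; K_W = (4C−1)/(4C−4)+0.615/C = 1.1137; K_s = 1+0.5/C = 1.0398
F_a = (F_max−F_min)/2 = 12.55 N; F_m = (F_max+F_min)/2 = 43.05 N
τ_a = K_W·8F_aD/(πd³) = 1.1137 × 9.2264 = 10.275 MPa
τ_m = K_s·8F_mD/(πd³) = 1.0398 × 31.649 = 32.907 MPa
Goodman: 1/n_f = τ_a/S_se + τ_m/S_su = 10.275/357 + 32.907/994 = 0.02878 + 0.03311 = 0.061888
n_f = 1/0.061888 = 16.16

16.2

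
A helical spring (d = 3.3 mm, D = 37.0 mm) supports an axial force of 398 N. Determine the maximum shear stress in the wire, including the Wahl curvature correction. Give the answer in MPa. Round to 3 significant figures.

Spring index C = D/d = 37.0/3.3 = 11.2121
K_W = (4C−1)/(4C−4) + 0.615/C = 43.848/40.848 + 0.0549 = 1.1283
τ₀ = 8FD/(πd³) = 8·398·37.0/(π·3.3³) = 117808/112.9 = 1043.5 MPa
τ_max = K·τ₀ = 1.1283 × 1043.5 = 1177.3 MPa

1180 MPa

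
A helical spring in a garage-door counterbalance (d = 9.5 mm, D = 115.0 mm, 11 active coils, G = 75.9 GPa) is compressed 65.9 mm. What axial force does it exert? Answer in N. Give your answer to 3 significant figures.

k = Gd⁴/(8D³N_a) = (75.9×10³)(9.5⁴)/(8·115.0³·11) = 4.6191 N/mm
F = k·δ = 4.6191 × 65.9 = 304.4 N

304 N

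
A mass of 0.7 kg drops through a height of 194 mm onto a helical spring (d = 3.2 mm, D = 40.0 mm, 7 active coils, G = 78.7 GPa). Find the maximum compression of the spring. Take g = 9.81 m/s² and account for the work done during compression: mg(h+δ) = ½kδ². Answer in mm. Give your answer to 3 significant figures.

37.1 mm

k = Gd⁴/(8D³N_a) = (78.7×10³)(3.2⁴)/(8·40.0³·7) = 2.3025 N/mm
W = mg = 0.7 × 9.81 = 6.867 N
½kδ² − Wδ − Wh = 0 → δ = (W + √(W² + 2kWh))/k
δ = (6.867 + √(47.156 + 6134.87))/2.3025 = (6.867 + 78.626)/2.3025 = 37.13 mm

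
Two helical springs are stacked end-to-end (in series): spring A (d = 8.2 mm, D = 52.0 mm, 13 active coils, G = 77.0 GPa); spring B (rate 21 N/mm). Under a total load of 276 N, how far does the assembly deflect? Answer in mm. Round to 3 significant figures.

k_A = Gd⁴/(8D³N_a) = (77.0×10³)(8.2⁴)/(8·52.0³·13) = 23.807 N/mm
Series: 1/k_eq = 1/23.807 + 1/21 = 0.089624; k_eq = 11.158 N/mm
δ = F/k_eq = 276/11.158 = 24.736 mm

24.7 mm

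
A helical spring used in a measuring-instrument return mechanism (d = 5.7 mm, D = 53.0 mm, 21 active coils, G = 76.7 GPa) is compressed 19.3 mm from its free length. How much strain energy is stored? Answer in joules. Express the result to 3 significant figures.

0.603 J

k = Gd⁴/(8D³N_a) = (76.7×10³)(5.7⁴)/(8·53.0³·21) = 3.2371 N/mm
U = ½kδ² = 0.5 × 3.2371 × 19.3² = 602.9 N·mm = 0.6029 J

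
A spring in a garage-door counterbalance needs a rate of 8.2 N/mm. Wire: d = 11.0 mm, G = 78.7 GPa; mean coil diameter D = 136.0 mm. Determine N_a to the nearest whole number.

N_a = Gd⁴/(8D³k) = (78.7×10³ × 11.0⁴)/(8 × 136.0³ × 8.2)
    = 1.15225e+09 / 1.65014e+08 = 6.983 → 7 coils

7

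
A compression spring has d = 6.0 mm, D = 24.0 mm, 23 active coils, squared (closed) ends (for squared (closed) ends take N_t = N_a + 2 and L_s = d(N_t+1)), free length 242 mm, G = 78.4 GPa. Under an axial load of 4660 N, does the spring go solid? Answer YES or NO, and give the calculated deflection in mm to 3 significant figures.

YES, δ = 117 mm

k = Gd⁴/(8D³N_a) = (78.4×10³)(6.0⁴)/(8·24.0³·23) = 39.946 N/mm
N_t = 25; L_s = 6.0·26 = 156 mm; δ_solid = L₀ − L_s = 242 − 156 = 86 mm
δ = F/k = 4660/39.946 = 116.66 mm
δ ≥ δ_solid → spring goes solid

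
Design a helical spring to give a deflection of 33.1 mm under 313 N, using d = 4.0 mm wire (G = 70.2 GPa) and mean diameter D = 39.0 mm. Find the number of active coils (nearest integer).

4

Required rate k = F/δ = 313/33.1 = 9.4562 N/mm
N_a = Gd⁴/(8D³k) = (70.2×10³ × 4.0⁴)/(8 × 39.0³ × 9.4562)
    = 1.79712e+07 / 4.48746e+06 = 4.005 → 4 coils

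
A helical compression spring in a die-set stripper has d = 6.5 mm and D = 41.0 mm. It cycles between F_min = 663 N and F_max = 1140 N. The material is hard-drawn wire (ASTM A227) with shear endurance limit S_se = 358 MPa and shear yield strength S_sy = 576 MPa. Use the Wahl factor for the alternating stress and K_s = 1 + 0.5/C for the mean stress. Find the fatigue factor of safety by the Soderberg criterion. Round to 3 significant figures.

1.05

C = D/d = 41.0/6.5 = 6.3077; K_W = (4C−1)/(4C−4)+0.615/C = 1.2388; K_s = 1+0.5/C = 1.0793
F_a = (F_max−F_min)/2 = 238.5 N; F_m = (F_max+F_min)/2 = 901.5 N
τ_a = K_W·8F_aD/(πd³) = 1.2388 × 90.672 = 112.32 MPa
τ_m = K_s·8F_mD/(πd³) = 1.0793 × 342.73 = 369.9 MPa
Soderberg: 1/n_f = τ_a/S_se + τ_m/S_sy = 112.32/358 + 369.9/576 = 0.31376 + 0.64218 = 0.95594
n_f = 1/0.95594 = 1.046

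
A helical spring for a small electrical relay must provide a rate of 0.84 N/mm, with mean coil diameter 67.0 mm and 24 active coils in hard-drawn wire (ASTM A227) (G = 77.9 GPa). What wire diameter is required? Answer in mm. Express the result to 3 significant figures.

5.00 mm

d = (8D³N_a·k / G)^(1/4) = (8·67.0³·24·0.84 / (77.9×10³))^0.25
  = (622.68)^0.25 = 4.9954 mm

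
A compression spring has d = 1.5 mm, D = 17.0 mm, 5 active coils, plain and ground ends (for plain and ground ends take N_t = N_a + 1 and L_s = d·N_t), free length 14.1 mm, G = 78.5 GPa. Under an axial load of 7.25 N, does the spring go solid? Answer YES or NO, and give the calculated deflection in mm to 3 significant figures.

k = Gd⁴/(8D³N_a) = (78.5×10³)(1.5⁴)/(8·17.0³·5) = 2.0222 N/mm
N_t = 6; L_s = 1.5·6 = 9 mm; δ_solid = L₀ − L_s = 14.1 − 9 = 5.1 mm
δ = F/k = 7.25/2.0222 = 3.5852 mm
δ < δ_solid → spring does not go solid

NO, δ = 3.59 mm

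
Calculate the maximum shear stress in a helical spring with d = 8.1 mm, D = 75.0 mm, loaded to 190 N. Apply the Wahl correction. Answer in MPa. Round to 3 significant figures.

Spring index C = D/d = 75.0/8.1 = 9.2593
K_W = (4C−1)/(4C−4) + 0.615/C = 36.037/33.037 + 0.0664 = 1.1572
τ₀ = 8FD/(πd³) = 8·190·75.0/(π·8.1³) = 114000/1669.6 = 68.281 MPa
τ_max = K·τ₀ = 1.1572 × 68.281 = 79.017 MPa

79.0 MPa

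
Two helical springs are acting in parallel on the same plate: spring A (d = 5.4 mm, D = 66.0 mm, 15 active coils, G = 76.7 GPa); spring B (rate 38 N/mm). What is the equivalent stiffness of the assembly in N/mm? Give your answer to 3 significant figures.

k_A = Gd⁴/(8D³N_a) = (76.7×10³)(5.4⁴)/(8·66.0³·15) = 1.8904 N/mm
Parallel: k_eq = 1.8904 + 38 = 39.89 N/mm

39.9 N/mm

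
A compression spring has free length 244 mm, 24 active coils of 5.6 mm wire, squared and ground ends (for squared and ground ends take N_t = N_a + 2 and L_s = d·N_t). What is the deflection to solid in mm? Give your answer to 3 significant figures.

98.4 mm

N_t = 26; L_s = 5.6·26 = 145.6 mm
δ_solid = L₀ − L_s = 244 − 145.6 = 98.4 mm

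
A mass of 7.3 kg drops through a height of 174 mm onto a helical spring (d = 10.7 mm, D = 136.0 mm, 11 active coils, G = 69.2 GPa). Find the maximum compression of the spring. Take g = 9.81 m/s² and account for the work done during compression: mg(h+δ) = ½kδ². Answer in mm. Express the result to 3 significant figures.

k = Gd⁴/(8D³N_a) = (69.2×10³)(10.7⁴)/(8·136.0³·11) = 4.0977 N/mm
W = mg = 7.3 × 9.81 = 71.613 N
½kδ² − Wδ − Wh = 0 → δ = (W + √(W² + 2kWh))/k
δ = (71.613 + √(5128.4 + 102120))/4.0977 = (71.613 + 327.49)/4.0977 = 97.396 mm

97.4 mm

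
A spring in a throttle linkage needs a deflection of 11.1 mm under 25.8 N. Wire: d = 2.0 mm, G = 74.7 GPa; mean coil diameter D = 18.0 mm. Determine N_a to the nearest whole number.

Required rate k = F/δ = 25.8/11.1 = 2.3243 N/mm
N_a = Gd⁴/(8D³k) = (74.7×10³ × 2.0⁴)/(8 × 18.0³ × 2.3243)
    = 1.1952e+06 / 108444 = 11.02 → 11 coils

11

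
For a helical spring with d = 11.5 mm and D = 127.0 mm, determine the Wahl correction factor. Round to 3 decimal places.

1.130

C = D/d = 127.0/11.5 = 11.0435
K_W = (4C−1)/(4C−4) + 0.615/C = 43.174/40.174 + 0.0557 = 1.1304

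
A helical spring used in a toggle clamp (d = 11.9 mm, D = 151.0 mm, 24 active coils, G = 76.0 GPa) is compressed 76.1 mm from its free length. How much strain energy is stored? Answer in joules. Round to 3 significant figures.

6.68 J

k = Gd⁴/(8D³N_a) = (76.0×10³)(11.9⁴)/(8·151.0³·24) = 2.3055 N/mm
U = ½kδ² = 0.5 × 2.3055 × 76.1² = 6675.9 N·mm = 6.6759 J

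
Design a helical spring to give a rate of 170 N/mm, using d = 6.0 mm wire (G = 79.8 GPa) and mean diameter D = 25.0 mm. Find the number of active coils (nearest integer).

5

N_a = Gd⁴/(8D³k) = (79.8×10³ × 6.0⁴)/(8 × 25.0³ × 170)
    = 1.03421e+08 / 2.125e+07 = 4.867 → 5 coils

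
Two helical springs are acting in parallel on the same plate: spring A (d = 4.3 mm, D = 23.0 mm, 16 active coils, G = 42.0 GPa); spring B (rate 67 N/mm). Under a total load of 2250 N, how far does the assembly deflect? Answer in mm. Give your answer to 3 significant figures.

29.5 mm

k_A = Gd⁴/(8D³N_a) = (42.0×10³)(4.3⁴)/(8·23.0³·16) = 9.22 N/mm
Parallel: k_eq = 9.22 + 67 = 76.22 N/mm
δ = F/k_eq = 2250/76.22 = 29.52 mm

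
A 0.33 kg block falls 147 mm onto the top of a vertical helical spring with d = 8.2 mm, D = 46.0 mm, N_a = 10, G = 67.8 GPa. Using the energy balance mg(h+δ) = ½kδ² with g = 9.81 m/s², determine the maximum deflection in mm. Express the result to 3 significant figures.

5.00 mm

k = Gd⁴/(8D³N_a) = (67.8×10³)(8.2⁴)/(8·46.0³·10) = 39.366 N/mm
W = mg = 0.33 × 9.81 = 3.2373 N
½kδ² − Wδ − Wh = 0 → δ = (W + √(W² + 2kWh))/k
δ = (3.2373 + √(10.48 + 37467.3))/39.366 = (3.2373 + 193.59)/39.366 = 5 mm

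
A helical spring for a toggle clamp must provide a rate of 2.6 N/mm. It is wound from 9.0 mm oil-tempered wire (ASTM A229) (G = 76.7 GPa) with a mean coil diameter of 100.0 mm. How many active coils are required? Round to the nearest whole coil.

N_a = Gd⁴/(8D³k) = (76.7×10³ × 9.0⁴)/(8 × 100.0³ × 2.6)
    = 5.03229e+08 / 2.08e+07 = 24.19 → 24 coils

24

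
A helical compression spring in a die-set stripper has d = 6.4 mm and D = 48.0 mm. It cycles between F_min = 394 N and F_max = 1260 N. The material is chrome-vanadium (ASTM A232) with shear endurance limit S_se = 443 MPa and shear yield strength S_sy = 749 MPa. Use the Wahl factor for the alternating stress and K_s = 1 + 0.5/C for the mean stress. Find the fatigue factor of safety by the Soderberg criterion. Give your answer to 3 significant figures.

C = D/d = 48.0/6.4 = 7.5000; K_W = (4C−1)/(4C−4)+0.615/C = 1.1974; K_s = 1+0.5/C = 1.0667
F_a = (F_max−F_min)/2 = 433 N; F_m = (F_max+F_min)/2 = 827 N
τ_a = K_W·8F_aD/(πd³) = 1.1974 × 201.9 = 241.75 MPa
τ_m = K_s·8F_mD/(πd³) = 1.0667 × 385.61 = 411.32 MPa
Soderberg: 1/n_f = τ_a/S_se + τ_m/S_sy = 241.75/443 + 411.32/749 = 0.54571 + 0.54915 = 1.0949
n_f = 1/1.0949 = 0.9134

0.913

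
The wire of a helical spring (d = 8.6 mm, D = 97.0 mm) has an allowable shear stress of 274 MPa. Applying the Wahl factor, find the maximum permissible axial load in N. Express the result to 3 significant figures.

626 N

C = D/d = 97.0/8.6 = 11.2791
K_W = (4C−1)/(4C−4) + 0.615/C = 44.116/41.116 + 0.0545 = 1.1275
τ_max = K·8FD/(πd³) → F_max = τ_allow·πd³/(8DK)
F_max = 274·π·8.6³/(8·97.0·1.1275) = 5.4751e+05/874.93 = 625.78 N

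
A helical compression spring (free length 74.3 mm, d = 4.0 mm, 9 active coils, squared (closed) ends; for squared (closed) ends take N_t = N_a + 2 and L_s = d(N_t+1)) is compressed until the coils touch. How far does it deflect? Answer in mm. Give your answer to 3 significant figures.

26.3 mm

N_t = 11; L_s = 4.0·12 = 48 mm
δ_solid = L₀ − L_s = 74.3 − 48 = 26.3 mm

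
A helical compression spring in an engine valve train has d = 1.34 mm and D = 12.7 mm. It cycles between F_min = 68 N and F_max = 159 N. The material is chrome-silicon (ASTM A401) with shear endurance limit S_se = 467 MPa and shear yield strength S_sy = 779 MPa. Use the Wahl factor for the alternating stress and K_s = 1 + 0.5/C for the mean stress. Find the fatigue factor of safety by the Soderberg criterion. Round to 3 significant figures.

0.280

C = D/d = 12.7/1.34 = 9.4776; K_W = (4C−1)/(4C−4)+0.615/C = 1.1534; K_s = 1+0.5/C = 1.0528
F_a = (F_max−F_min)/2 = 45.5 N; F_m = (F_max+F_min)/2 = 113.5 N
τ_a = K_W·8F_aD/(πd³) = 1.1534 × 611.56 = 705.35 MPa
τ_m = K_s·8F_mD/(πd³) = 1.0528 × 1525.5 = 1606 MPa
Soderberg: 1/n_f = τ_a/S_se + τ_m/S_sy = 705.35/467 + 1606/779 = 1.51039 + 2.06165 = 3.572
n_f = 1/3.572 = 0.28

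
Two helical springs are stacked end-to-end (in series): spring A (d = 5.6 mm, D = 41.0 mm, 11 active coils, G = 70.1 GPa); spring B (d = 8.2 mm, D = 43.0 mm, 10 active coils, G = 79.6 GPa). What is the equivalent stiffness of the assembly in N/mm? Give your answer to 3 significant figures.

k_A = Gd⁴/(8D³N_a) = (70.1×10³)(5.6⁴)/(8·41.0³·11) = 11.367 N/mm
k_B = Gd⁴/(8D³N_a) = (79.6×10³)(8.2⁴)/(8·43.0³·10) = 56.581 N/mm
Series: 1/k_eq = 1/11.367 + 1/56.581 = 0.10565; k_eq = 9.4652 N/mm

9.47 N/mm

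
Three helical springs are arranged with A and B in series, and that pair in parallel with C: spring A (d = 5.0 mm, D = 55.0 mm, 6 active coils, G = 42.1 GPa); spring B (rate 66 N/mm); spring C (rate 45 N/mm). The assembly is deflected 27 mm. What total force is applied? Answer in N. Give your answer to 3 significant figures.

1300 N

k_A = Gd⁴/(8D³N_a) = (42.1×10³)(5.0⁴)/(8·55.0³·6) = 3.2948 N/mm
Springs A,B series: k_AB = 1/(1/3.2948+1/66) = 3.1382 N/mm; parallel with C: k_eq = 3.1382+45 = 48.138 N/mm
F = k_eq·δ = 48.138·27 = 1299.7 N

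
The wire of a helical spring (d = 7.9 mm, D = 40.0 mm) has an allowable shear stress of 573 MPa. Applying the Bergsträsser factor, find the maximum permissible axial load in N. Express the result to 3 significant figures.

2150 N

C = D/d = 40.0/7.9 = 5.0633
K_B = (4C+2)/(4C−3) = 22.253/17.253 = 1.2898
τ_max = K·8FD/(πd³) → F_max = τ_allow·πd³/(8DK)
F_max = 573·π·7.9³/(8·40.0·1.2898) = 8.8754e+05/412.74 = 2150.4 N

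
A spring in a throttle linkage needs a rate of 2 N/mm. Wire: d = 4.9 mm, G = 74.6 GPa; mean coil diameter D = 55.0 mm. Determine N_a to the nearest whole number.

16

N_a = Gd⁴/(8D³k) = (74.6×10³ × 4.9⁴)/(8 × 55.0³ × 2)
    = 4.30054e+07 / 2.662e+06 = 16.16 → 16 coils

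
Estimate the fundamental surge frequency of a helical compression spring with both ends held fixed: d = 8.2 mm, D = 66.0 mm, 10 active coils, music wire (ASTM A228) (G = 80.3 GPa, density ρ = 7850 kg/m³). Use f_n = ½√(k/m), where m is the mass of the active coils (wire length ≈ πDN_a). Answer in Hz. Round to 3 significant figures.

67.8 Hz

k = Gd⁴/(8D³N_a) = (80.3×10³)(8.2⁴)/(8·66.0³·10) = 15.785 N/mm = 15785 N/m
Wire length L = πDN_a = π·66.0·10 = 2073.5 mm
m = ρ·(πd²/4)·L = 7850 × 52.81×10⁻⁶ m² × 2.0735 m = 0.85957 kg
f_n = ½√(k/m) = 0.5·√(15785/0.85957) = 0.5·√(18364) = 67.757 Hz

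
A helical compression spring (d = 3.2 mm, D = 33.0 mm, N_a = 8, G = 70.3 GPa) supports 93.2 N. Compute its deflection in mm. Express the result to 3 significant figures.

29.1 mm

k = Gd⁴/(8D³N_a) = (70.3×10³)(3.2⁴)/(8·33.0³·8) = 3.205 N/mm
δ = F/k = 93.2 / 3.205 = 29.079 mm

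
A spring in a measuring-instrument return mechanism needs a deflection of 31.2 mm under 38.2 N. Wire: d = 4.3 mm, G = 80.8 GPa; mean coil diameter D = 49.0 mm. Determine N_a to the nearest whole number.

Required rate k = F/δ = 38.2/31.2 = 1.2244 N/mm
N_a = Gd⁴/(8D³k) = (80.8×10³ × 4.3⁴)/(8 × 49.0³ × 1.2244)
    = 2.76239e+07 / 1.15236e+06 = 23.97 → 24 coils

24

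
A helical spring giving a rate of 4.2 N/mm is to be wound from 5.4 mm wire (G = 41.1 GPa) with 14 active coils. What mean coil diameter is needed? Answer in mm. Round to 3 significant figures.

42.0 mm

D = (Gd⁴/(8N_a·k))^(1/3) = (41.1×10³·5.4⁴/(8·14·4.2))^(1/3)
  = (74293.3)^(1/3) = 42.0388 mm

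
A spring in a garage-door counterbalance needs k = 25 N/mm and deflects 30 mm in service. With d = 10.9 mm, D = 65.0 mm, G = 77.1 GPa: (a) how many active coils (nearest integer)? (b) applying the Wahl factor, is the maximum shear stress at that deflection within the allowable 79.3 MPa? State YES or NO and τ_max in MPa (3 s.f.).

N_a = Gd⁴/(8D³k) = (77.1×10³)(10.9⁴)/(8·65.0³·25) = 19.81 → N_a = 20
Actual rate k = Gd⁴/(8D³·20) = 24.769 N/mm
Working load F = kδ = 24.769·30 = 743.06 N
C = 65.0/10.9 = 5.9633; K_W = (4C−1)/(4C−4)+0.615/C = 1.2542
τ_max = K_W·8FD/(πd³) = 1.2542·94.972 = 119.12 MPa
τ_max > 79.3 MPa → exceeds allowable

(a) 20 coils; (b) NO, τ_max = 119 MPa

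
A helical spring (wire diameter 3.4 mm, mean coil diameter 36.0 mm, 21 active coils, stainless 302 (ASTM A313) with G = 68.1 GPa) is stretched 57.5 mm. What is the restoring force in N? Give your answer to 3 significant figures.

k = Gd⁴/(8D³N_a) = (68.1×10³)(3.4⁴)/(8·36.0³·21) = 1.161 N/mm
F = k·δ = 1.161 × 57.5 = 66.76 N

66.8 N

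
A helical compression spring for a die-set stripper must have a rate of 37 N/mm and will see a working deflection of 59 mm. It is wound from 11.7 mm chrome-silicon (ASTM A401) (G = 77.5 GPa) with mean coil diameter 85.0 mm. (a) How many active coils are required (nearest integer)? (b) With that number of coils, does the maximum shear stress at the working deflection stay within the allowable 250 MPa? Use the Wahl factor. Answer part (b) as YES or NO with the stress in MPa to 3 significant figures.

N_a = Gd⁴/(8D³k) = (77.5×10³)(11.7⁴)/(8·85.0³·37) = 7.989 → N_a = 8
Actual rate k = Gd⁴/(8D³·8) = 36.949 N/mm
Working load F = kδ = 36.949·59 = 2180 N
C = 85.0/11.7 = 7.2650; K_W = (4C−1)/(4C−4)+0.615/C = 1.2044
τ_max = K_W·8FD/(πd³) = 1.2044·294.62 = 354.83 MPa
τ_max > 250 MPa → exceeds allowable

(a) 8 coils; (b) NO, τ_max = 355 MPa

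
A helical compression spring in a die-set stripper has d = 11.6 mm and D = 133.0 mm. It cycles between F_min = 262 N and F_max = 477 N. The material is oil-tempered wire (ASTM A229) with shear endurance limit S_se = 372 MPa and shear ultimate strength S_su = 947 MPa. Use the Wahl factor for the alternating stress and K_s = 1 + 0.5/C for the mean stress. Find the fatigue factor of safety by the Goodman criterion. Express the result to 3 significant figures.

C = D/d = 133.0/11.6 = 11.4655; K_W = (4C−1)/(4C−4)+0.615/C = 1.1253; K_s = 1+0.5/C = 1.0436
F_a = (F_max−F_min)/2 = 107.5 N; F_m = (F_max+F_min)/2 = 369.5 N
τ_a = K_W·8F_aD/(πd³) = 1.1253 × 23.325 = 26.248 MPa
τ_m = K_s·8F_mD/(πd³) = 1.0436 × 80.174 = 83.67 MPa
Goodman: 1/n_f = τ_a/S_se + τ_m/S_su = 26.248/372 + 83.67/947 = 0.07056 + 0.08835 = 0.15891
n_f = 1/0.15891 = 6.293

6.29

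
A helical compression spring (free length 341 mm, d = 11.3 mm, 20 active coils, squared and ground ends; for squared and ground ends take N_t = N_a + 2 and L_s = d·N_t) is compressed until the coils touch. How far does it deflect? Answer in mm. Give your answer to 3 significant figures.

92.4 mm

N_t = 22; L_s = 11.3·22 = 248.6 mm
δ_solid = L₀ − L_s = 341 − 248.6 = 92.4 mm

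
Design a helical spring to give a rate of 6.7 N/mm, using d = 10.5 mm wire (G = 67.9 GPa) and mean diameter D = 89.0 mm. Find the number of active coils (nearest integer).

N_a = Gd⁴/(8D³k) = (67.9×10³ × 10.5⁴)/(8 × 89.0³ × 6.7)
    = 8.25329e+08 / 3.77863e+07 = 21.84 → 22 coils

22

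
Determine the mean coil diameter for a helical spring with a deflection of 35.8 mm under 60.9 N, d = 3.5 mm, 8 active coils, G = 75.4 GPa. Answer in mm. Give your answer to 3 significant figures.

Required rate k = F/δ = 60.9/35.8 = 1.7011 N/mm
D = (Gd⁴/(8N_a·k))^(1/3) = (75.4×10³·3.5⁴/(8·8·1.7011))^(1/3)
  = (103927)^(1/3) = 47.0157 mm

47.0 mm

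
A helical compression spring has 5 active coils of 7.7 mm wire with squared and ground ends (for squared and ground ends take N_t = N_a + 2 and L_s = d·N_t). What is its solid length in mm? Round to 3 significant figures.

squared and ground ends: N_t = N_a + 2 = 5 + 2 = 7
L_s = d·N_t = 7.7 × 7 = 53.9 mm

53.9 mm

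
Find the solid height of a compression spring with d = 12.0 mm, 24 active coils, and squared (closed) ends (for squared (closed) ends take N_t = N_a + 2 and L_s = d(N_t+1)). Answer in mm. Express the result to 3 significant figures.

squared (closed) ends: N_t = N_a + 2 = 24 + 2 = 26
L_s = d·(N_t+1) = 12.0 × 27 = 324 mm

324 mm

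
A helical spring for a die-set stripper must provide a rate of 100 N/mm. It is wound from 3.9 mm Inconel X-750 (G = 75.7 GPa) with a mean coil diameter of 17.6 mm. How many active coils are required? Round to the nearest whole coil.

4

N_a = Gd⁴/(8D³k) = (75.7×10³ × 3.9⁴)/(8 × 17.6³ × 100)
    = 1.75127e+07 / 4.36142e+06 = 4.015 → 4 coils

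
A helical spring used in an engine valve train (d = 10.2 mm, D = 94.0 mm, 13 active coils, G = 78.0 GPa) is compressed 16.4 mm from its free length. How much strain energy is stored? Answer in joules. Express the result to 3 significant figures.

1.31 J

k = Gd⁴/(8D³N_a) = (78.0×10³)(10.2⁴)/(8·94.0³·13) = 9.7741 N/mm
U = ½kδ² = 0.5 × 9.7741 × 16.4² = 1314.4 N·mm = 1.3144 J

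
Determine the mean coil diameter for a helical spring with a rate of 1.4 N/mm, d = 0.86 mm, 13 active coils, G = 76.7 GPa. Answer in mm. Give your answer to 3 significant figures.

6.61 mm

D = (Gd⁴/(8N_a·k))^(1/3) = (76.7×10³·0.86⁴/(8·13·1.4))^(1/3)
  = (288.156)^(1/3) = 6.6050 mm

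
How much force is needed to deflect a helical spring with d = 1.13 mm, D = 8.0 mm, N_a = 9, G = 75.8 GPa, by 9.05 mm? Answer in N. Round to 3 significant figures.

30.3 N

k = Gd⁴/(8D³N_a) = (75.8×10³)(1.13⁴)/(8·8.0³·9) = 3.3526 N/mm
F = k·δ = 3.3526 × 9.05 = 30.341 N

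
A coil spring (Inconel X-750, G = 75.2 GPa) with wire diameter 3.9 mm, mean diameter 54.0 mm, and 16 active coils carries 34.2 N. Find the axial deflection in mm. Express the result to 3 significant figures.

k = Gd⁴/(8D³N_a) = (75.2×10³)(3.9⁴)/(8·54.0³·16) = 0.86315 N/mm
δ = F/k = 34.2 / 0.86315 = 39.622 mm

39.6 mm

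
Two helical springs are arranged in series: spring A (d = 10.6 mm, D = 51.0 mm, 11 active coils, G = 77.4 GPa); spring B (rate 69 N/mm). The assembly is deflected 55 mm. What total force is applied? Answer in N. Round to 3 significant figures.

2080 N

k_A = Gd⁴/(8D³N_a) = (77.4×10³)(10.6⁴)/(8·51.0³·11) = 83.709 N/mm
Series: 1/k_eq = 1/83.709 + 1/69 = 0.026439; k_eq = 37.823 N/mm
F = k_eq·δ = 37.823·55 = 2080.3 N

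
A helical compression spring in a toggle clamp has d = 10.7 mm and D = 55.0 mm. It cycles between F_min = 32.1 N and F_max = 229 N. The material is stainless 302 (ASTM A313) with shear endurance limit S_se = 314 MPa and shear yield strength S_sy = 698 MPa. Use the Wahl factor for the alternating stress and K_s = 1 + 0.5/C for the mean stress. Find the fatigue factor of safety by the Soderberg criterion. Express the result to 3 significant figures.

C = D/d = 55.0/10.7 = 5.1402; K_W = (4C−1)/(4C−4)+0.615/C = 1.3008; K_s = 1+0.5/C = 1.0973
F_a = (F_max−F_min)/2 = 98.45 N; F_m = (F_max+F_min)/2 = 130.55 N
τ_a = K_W·8F_aD/(πd³) = 1.3008 × 11.256 = 14.641 MPa
τ_m = K_s·8F_mD/(πd³) = 1.0973 × 14.925 = 16.377 MPa
Soderberg: 1/n_f = τ_a/S_se + τ_m/S_sy = 14.641/314 + 16.377/698 = 0.04663 + 0.02346 = 0.070091
n_f = 1/0.070091 = 14.27

14.3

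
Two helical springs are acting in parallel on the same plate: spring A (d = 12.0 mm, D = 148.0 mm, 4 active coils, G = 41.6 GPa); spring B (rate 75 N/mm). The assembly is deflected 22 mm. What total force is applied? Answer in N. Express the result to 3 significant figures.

k_A = Gd⁴/(8D³N_a) = (41.6×10³)(12.0⁴)/(8·148.0³·4) = 8.3154 N/mm
Parallel: k_eq = 8.3154 + 75 = 83.315 N/mm
F = k_eq·δ = 83.315·22 = 1832.9 N

1830 N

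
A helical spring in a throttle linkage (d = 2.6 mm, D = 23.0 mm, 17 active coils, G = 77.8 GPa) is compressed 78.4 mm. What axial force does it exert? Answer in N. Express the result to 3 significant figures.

168 N

k = Gd⁴/(8D³N_a) = (77.8×10³)(2.6⁴)/(8·23.0³·17) = 2.1486 N/mm
F = k·δ = 2.1486 × 78.4 = 168.45 N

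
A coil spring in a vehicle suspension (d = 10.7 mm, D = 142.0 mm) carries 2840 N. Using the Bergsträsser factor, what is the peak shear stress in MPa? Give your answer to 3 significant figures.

Spring index C = D/d = 142.0/10.7 = 13.2710
K_B = (4C+2)/(4C−3) = 55.084/50.084 = 1.0998
τ₀ = 8FD/(πd³) = 8·2840·142.0/(π·10.7³) = 3.22624e+06/3848.6 = 838.29 MPa
τ_max = K·τ₀ = 1.0998 × 838.29 = 921.98 MPa

922 MPa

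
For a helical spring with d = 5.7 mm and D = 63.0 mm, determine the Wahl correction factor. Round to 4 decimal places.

1.1303

C = D/d = 63.0/5.7 = 11.0526
K_W = (4C−1)/(4C−4) + 0.615/C = 43.211/40.211 + 0.0556 = 1.1303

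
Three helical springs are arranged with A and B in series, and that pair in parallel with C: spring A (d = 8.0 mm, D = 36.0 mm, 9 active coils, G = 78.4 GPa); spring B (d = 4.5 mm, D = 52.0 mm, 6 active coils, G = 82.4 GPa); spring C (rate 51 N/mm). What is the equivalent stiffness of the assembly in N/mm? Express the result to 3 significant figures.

k_A = Gd⁴/(8D³N_a) = (78.4×10³)(8.0⁴)/(8·36.0³·9) = 95.595 N/mm
k_B = Gd⁴/(8D³N_a) = (82.4×10³)(4.5⁴)/(8·52.0³·6) = 5.0064 N/mm
Springs A,B series: k_AB = 1/(1/95.595+1/5.0064) = 4.7573 N/mm; parallel with C: k_eq = 4.7573+51 = 55.757 N/mm

55.8 N/mm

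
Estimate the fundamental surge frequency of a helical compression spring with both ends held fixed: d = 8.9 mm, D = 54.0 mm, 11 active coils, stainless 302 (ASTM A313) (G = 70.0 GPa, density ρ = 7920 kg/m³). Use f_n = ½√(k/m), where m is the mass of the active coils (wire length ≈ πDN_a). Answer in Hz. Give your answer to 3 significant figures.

k = Gd⁴/(8D³N_a) = (70.0×10³)(8.9⁴)/(8·54.0³·11) = 31.695 N/mm = 31695 N/m
Wire length L = πDN_a = π·54.0·11 = 1866.1 mm
m = ρ·(πd²/4)·L = 7920 × 62.211×10⁻⁶ m² × 1.8661 m = 0.91946 kg
f_n = ½√(k/m) = 0.5·√(31695/0.91946) = 0.5·√(34472) = 92.833 Hz

92.8 Hz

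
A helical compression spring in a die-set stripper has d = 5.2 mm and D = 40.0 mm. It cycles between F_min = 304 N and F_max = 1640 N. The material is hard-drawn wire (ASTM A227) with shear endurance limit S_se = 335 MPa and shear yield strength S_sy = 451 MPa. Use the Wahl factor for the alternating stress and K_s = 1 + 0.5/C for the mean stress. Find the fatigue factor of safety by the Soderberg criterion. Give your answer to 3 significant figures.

0.295

C = D/d = 40.0/5.2 = 7.6923; K_W = (4C−1)/(4C−4)+0.615/C = 1.1920; K_s = 1+0.5/C = 1.0650
F_a = (F_max−F_min)/2 = 668 N; F_m = (F_max+F_min)/2 = 972 N
τ_a = K_W·8F_aD/(πd³) = 1.1920 × 483.91 = 576.83 MPa
τ_m = K_s·8F_mD/(πd³) = 1.0650 × 704.14 = 749.9 MPa
Soderberg: 1/n_f = τ_a/S_se + τ_m/S_sy = 576.83/335 + 749.9/451 = 1.72189 + 1.66276 = 3.3846
n_f = 1/3.3846 = 0.2955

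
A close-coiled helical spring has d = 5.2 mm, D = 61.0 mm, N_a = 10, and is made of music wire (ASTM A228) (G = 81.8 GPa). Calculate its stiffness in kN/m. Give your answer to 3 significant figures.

3.29 kN/m

k = Gd⁴/(8D³N_a) = (81.8×10³ × 5.2⁴) / (8 × 61.0³ × 10)
  = 5.9809e+07 / 1.81585e+07 = 3.2937 N/mm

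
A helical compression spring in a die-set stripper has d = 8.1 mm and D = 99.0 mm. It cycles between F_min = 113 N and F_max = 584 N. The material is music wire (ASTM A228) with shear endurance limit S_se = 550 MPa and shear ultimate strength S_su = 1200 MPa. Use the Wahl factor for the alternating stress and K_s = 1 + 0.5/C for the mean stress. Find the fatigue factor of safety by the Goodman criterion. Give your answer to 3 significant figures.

2.70

C = D/d = 99.0/8.1 = 12.2222; K_W = (4C−1)/(4C−4)+0.615/C = 1.1171; K_s = 1+0.5/C = 1.0409
F_a = (F_max−F_min)/2 = 235.5 N; F_m = (F_max+F_min)/2 = 348.5 N
τ_a = K_W·8F_aD/(πd³) = 1.1171 × 111.71 = 124.8 MPa
τ_m = K_s·8F_mD/(πd³) = 1.0409 × 165.32 = 172.08 MPa
Goodman: 1/n_f = τ_a/S_se + τ_m/S_su = 124.8/550 + 172.08/1200 = 0.22691 + 0.14340 = 0.37032
n_f = 1/0.37032 = 2.7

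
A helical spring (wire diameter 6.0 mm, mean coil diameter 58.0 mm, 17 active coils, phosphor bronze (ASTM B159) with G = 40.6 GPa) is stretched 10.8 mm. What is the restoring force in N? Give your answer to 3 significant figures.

21.4 N

k = Gd⁴/(8D³N_a) = (40.6×10³)(6.0⁴)/(8·58.0³·17) = 1.9829 N/mm
F = k·δ = 1.9829 × 10.8 = 21.416 N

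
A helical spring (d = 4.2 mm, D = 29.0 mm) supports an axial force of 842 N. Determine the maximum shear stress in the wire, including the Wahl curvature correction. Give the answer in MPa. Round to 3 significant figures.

1020 MPa

Spring index C = D/d = 29.0/4.2 = 6.9048
K_W = (4C−1)/(4C−4) + 0.615/C = 26.619/23.619 + 0.0891 = 1.2161
τ₀ = 8FD/(πd³) = 8·842·29.0/(π·4.2³) = 195344/232.75 = 839.27 MPa
τ_max = K·τ₀ = 1.2161 × 839.27 = 1020.6 MPa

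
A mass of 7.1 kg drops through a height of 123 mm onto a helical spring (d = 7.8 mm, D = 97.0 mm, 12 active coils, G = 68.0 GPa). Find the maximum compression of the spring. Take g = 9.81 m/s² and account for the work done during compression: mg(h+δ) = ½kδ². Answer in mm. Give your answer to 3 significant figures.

k = Gd⁴/(8D³N_a) = (68.0×10³)(7.8⁴)/(8·97.0³·12) = 2.8728 N/mm
W = mg = 7.1 × 9.81 = 69.651 N
½kδ² − Wδ − Wh = 0 → δ = (W + √(W² + 2kWh))/k
δ = (69.651 + √(4851.3 + 49222.5))/2.8728 = (69.651 + 232.54)/2.8728 = 105.19 mm

105 mm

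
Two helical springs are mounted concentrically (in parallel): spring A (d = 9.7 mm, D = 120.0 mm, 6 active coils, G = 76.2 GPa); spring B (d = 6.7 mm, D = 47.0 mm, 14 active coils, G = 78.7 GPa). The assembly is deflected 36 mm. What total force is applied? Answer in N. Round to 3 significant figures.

784 N

k_A = Gd⁴/(8D³N_a) = (76.2×10³)(9.7⁴)/(8·120.0³·6) = 8.1331 N/mm
k_B = Gd⁴/(8D³N_a) = (78.7×10³)(6.7⁴)/(8·47.0³·14) = 13.638 N/mm
Parallel: k_eq = 8.1331 + 13.638 = 21.771 N/mm
F = k_eq·δ = 21.771·36 = 783.77 N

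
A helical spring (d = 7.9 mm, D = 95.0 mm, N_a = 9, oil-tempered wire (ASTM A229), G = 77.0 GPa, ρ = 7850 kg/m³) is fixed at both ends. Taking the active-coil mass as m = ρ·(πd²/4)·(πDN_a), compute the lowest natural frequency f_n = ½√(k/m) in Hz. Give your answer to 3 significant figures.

k = Gd⁴/(8D³N_a) = (77.0×10³)(7.9⁴)/(8·95.0³·9) = 4.8584 N/mm = 4858.4 N/m
Wire length L = πDN_a = π·95.0·9 = 2686.1 mm
m = ρ·(πd²/4)·L = 7850 × 49.017×10⁻⁶ m² × 2.6861 m = 1.0335 kg
f_n = ½√(k/m) = 0.5·√(4858.4/1.0335) = 0.5·√(4700.7) = 34.281 Hz

34.3 Hz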